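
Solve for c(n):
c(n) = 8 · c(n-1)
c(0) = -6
Pure geometric recurrence with ratio 8.
By induction c(n) = c(0) · (8)^n = - 6 \cdot 8^{n}.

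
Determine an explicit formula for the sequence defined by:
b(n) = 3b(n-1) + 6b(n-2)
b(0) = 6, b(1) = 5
Characteristic equation: x² - 3x - 6 = 0.
Discriminant Δ = (3)² + 4·(6) = 33.
Roots r₁,₂ = (3 ± √33)/2, so r₁ = \frac{3}{2} + \frac{\sqrt{33}}{2}, r₂ = \frac{3}{2} - \frac{\sqrt{33}}{2}.
General solution: b(n) = A·r₁^n + B·r₂^n.
From the initial conditions, A + B = 6 and r₁A + r₂B = 5.
Since r₁ - r₂ = √33: A = (5 - (6)r₂)/√33 = 3 - \frac{4 \sqrt{33}}{33}, and B = 6 - A = \frac{4 \sqrt{33}}{33} + 3.
So b(n) = \left(3 - \frac{4 \sqrt{33}}{33}\right)\left(\frac{3}{2} + \frac{\sqrt{33}}{2}\right)^n + \left(\frac{4 \sqrt{33}}{33} + 3\right)\left(\frac{3}{2} - \frac{\sqrt{33}}{2}\right)^n.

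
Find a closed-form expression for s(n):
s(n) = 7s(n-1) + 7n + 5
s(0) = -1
First-order linear with linear forcing.
Homogeneous solution: s_h(n) = A·(7)^n.
Try particular s_p(n) = pn + q. Substituting:
  pn + q = 7(p(n-1) + q) + 7n + 5.
Matching the n-coefficient: p = 7p + 7 ⇒ p = - \frac{7}{6}.
Matching constants: q = -7p + 7q + 5 ⇒ q = - \frac{79}{36}.
General: s(n) = A·(7)^n - \frac{7 n}{6} - \frac{79}{36}.
Apply s(0) = -1: A - \frac{79}{36} = -1 ⇒ A = \frac{43}{36}.
So s(n) = \frac{43 \cdot 7^{n}}{36} - \frac{7 n}{6} - \frac{79}{36}.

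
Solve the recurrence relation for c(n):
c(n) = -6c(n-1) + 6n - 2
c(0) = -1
First-order linear with linear forcing.
Homogeneous solution: c_h(n) = A·(-6)^n.
Try particular c_p(n) = pn + q. Substituting:
  pn + q = -6(p(n-1) + q) + 6n - 2.
Matching the n-coefficient: p = -6p + 6 ⇒ p = \frac{6}{7}.
Matching constants: q = 6p - 6q - 2 ⇒ q = \frac{22}{49}.
General: c(n) = A·(-6)^n + \frac{6 n}{7} + \frac{22}{49}.
Apply c(0) = -1: A + \frac{22}{49} = -1 ⇒ A = - \frac{71}{49}.
So c(n) = - \frac{71 \left(-6\right)^{n}}{49} + \frac{6 n}{7} + \frac{22}{49}.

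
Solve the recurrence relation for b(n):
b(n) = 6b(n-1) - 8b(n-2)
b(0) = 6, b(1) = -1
Characteristic equation: x² - 6x + 8 = 0, which factors as (x - (4))(x - (2)) = 0.
Roots r₁ = 4, r₂ = 2 (distinct).
General solution: b(n) = A·(4)^n + B·(2)^n.
From b(0) = 6: A + B = 6.
From b(1) = -1: 4A + 2B = -1.
Solving: A = - \frac{13}{2}, B = \frac{25}{2}.
So b(n) = \frac{25 \cdot 2^{n}}{2} - \frac{13 \cdot 4^{n}}{2}.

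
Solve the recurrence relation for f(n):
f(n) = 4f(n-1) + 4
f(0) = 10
First-order linear non-homogeneous.
Homogeneous solution: f_h(n) = A·(4)^n.
Try constant particular solution f_p = K: K = 4K + 4 ⇒ K = - \frac{4}{3}.
General: f(n) = A·(4)^n - \frac{4}{3}.
Apply f(0) = 10: A - \frac{4}{3} = 10 ⇒ A = \frac{34}{3}.
So f(n) = \frac{34 \cdot 4^{n}}{3} - \frac{4}{3}.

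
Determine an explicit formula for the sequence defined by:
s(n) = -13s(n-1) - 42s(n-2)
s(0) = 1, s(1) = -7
Characteristic equation: x² + 13x + 42 = 0, which factors as (x - (-7))(x - (-6)) = 0.
Roots r₁ = -7, r₂ = -6 (distinct).
General solution: s(n) = A·(-7)^n + B·(-6)^n.
From s(0) = 1: A + B = 1.
From s(1) = -7: -7A - 6B = -7.
Solving: A = 1, B = 0.
So s(n) = \left(-7\right)^{n}.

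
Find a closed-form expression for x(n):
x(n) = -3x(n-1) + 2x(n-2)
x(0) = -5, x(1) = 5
Characteristic equation: x² + 3x - 2 = 0.
Discriminant Δ = (-3)² + 4·(2) = 17.
Roots r₁,₂ = (-3 ± √17)/2, so r₁ = - \frac{3}{2} + \frac{\sqrt{17}}{2}, r₂ = - \frac{\sqrt{17}}{2} - \frac{3}{2}.
General solution: x(n) = A·r₁^n + B·r₂^n.
From the initial conditions, A + B = -5 and r₁A + r₂B = 5.
Since r₁ - r₂ = √17: A = (5 - (-5)r₂)/√17 = - \frac{5}{2} - \frac{5 \sqrt{17}}{34}, and B = -5 - A = - \frac{5}{2} + \frac{5 \sqrt{17}}{34}.
So x(n) = \left(- \frac{5}{2} - \frac{5 \sqrt{17}}{34}\right)\left(- \frac{3}{2} + \frac{\sqrt{17}}{2}\right)^n + \left(- \frac{5}{2} + \frac{5 \sqrt{17}}{34}\right)\left(- \frac{\sqrt{17}}{2} - \frac{3}{2}\right)^n.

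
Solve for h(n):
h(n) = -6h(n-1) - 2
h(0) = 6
First-order linear non-homogeneous.
Homogeneous solution: h_h(n) = A·(-6)^n.
Try constant particular solution h_p = K: K = -6K - 2 ⇒ K = - \frac{2}{7}.
General: h(n) = A·(-6)^n - \frac{2}{7}.
Apply h(0) = 6: A - \frac{2}{7} = 6 ⇒ A = \frac{44}{7}.
So h(n) = \frac{44 \left(-6\right)^{n}}{7} - \frac{2}{7}.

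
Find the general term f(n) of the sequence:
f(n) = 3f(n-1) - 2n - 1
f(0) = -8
First-order linear with linear forcing.
Homogeneous solution: f_h(n) = A·(3)^n.
Try particular f_p(n) = pn + q. Substituting:
  pn + q = 3(p(n-1) + q) - 2n - 1.
Matching the n-coefficient: p = 3p - 2 ⇒ p = 1.
Matching constants: q = -3p + 3q - 1 ⇒ q = 2.
General: f(n) = A·(3)^n + n + 2.
Apply f(0) = -8: A + 2 = -8 ⇒ A = -10.
So f(n) = - 10 \cdot 3^{n} + n + 2.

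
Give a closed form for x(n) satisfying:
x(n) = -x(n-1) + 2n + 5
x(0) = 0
First-order linear with linear forcing.
Homogeneous solution: x_h(n) = A·(-1)^n.
Try particular x_p(n) = pn + q. Substituting:
  pn + q = -(p(n-1) + q) + 2n + 5.
Matching the n-coefficient: p = -p + 2 ⇒ p = 1.
Matching constants: q = p - q + 5 ⇒ q = 3.
General: x(n) = A·(-1)^n + n + 3.
Apply x(0) = 0: A + 3 = 0 ⇒ A = -3.
So x(n) = - 3 \left(-1\right)^{n} + n + 3.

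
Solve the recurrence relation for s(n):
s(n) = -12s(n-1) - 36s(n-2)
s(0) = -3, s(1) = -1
Characteristic equation: x² + 12x + 36 = 0, which is (x - (-6))².
Repeated root r = -6.
General solution: s(n) = (A + Bn)·(-6)^n.
From s(0) = -3: A = -3.
From s(1) = -1: (A + B)·(-6) = -1 ⇒ B = \frac{19}{6}.
So s(n) = \left(\frac{19 n}{6} - 3\right) \cdot (-6)^n.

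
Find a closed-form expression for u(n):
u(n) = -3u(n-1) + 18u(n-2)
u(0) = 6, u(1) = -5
Characteristic equation: x² + 3x - 18 = 0, which factors as (x - (-6))(x - (3)) = 0.
Roots r₁ = -6, r₂ = 3 (distinct).
General solution: u(n) = A·(-6)^n + B·(3)^n.
From u(0) = 6: A + B = 6.
From u(1) = -5: -6A + 3B = -5.
Solving: A = \frac{23}{9}, B = \frac{31}{9}.
So u(n) = \frac{23 \left(-6\right)^{n}}{9} + \frac{31 \cdot 3^{n}}{9}.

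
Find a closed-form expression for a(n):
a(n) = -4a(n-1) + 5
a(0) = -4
First-order linear non-homogeneous.
Homogeneous solution: a_h(n) = A·(-4)^n.
Try constant particular solution a_p = K: K = -4K + 5 ⇒ K = 1.
General: a(n) = A·(-4)^n + 1.
Apply a(0) = -4: A + 1 = -4 ⇒ A = -5.
So a(n) = 1 - 5 \left(-4\right)^{n}.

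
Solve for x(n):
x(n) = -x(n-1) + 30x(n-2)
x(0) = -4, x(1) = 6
Characteristic equation: x² + x - 30 = 0, which factors as (x - (-6))(x - (5)) = 0.
Roots r₁ = -6, r₂ = 5 (distinct).
General solution: x(n) = A·(-6)^n + B·(5)^n.
From x(0) = -4: A + B = -4.
From x(1) = 6: -6A + 5B = 6.
Solving: A = - \frac{26}{11}, B = - \frac{18}{11}.
So x(n) = - \frac{26 \left(-6\right)^{n}}{11} - \frac{18 \cdot 5^{n}}{11}.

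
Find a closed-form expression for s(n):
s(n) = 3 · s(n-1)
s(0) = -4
Pure geometric recurrence with ratio 3.
By induction s(n) = s(0) · (3)^n = - 4 \cdot 3^{n}.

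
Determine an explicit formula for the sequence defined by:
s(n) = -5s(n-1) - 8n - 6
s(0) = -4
First-order linear with linear forcing.
Homogeneous solution: s_h(n) = A·(-5)^n.
Try particular s_p(n) = pn + q. Substituting:
  pn + q = -5(p(n-1) + q) - 8n - 6.
Matching the n-coefficient: p = -5p - 8 ⇒ p = - \frac{4}{3}.
Matching constants: q = 5p - 5q - 6 ⇒ q = - \frac{19}{9}.
General: s(n) = A·(-5)^n - \frac{4 n}{3} - \frac{19}{9}.
Apply s(0) = -4: A - \frac{19}{9} = -4 ⇒ A = - \frac{17}{9}.
So s(n) = - \frac{17 \left(-5\right)^{n}}{9} - \frac{4 n}{3} - \frac{19}{9}.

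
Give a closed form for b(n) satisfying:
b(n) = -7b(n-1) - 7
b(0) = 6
First-order linear non-homogeneous.
Homogeneous solution: b_h(n) = A·(-7)^n.
Try constant particular solution b_p = K: K = -7K - 7 ⇒ K = - \frac{7}{8}.
General: b(n) = A·(-7)^n - \frac{7}{8}.
Apply b(0) = 6: A - \frac{7}{8} = 6 ⇒ A = \frac{55}{8}.
So b(n) = \frac{55 \left(-7\right)^{n}}{8} - \frac{7}{8}.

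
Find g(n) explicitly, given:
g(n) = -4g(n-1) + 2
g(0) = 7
First-order linear non-homogeneous.
Homogeneous solution: g_h(n) = A·(-4)^n.
Try constant particular solution g_p = K: K = -4K + 2 ⇒ K = \frac{2}{5}.
General: g(n) = A·(-4)^n + \frac{2}{5}.
Apply g(0) = 7: A + \frac{2}{5} = 7 ⇒ A = \frac{33}{5}.
So g(n) = \frac{33 \left(-4\right)^{n}}{5} + \frac{2}{5}.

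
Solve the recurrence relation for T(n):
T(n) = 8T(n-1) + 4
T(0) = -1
First-order linear non-homogeneous.
Homogeneous solution: T_h(n) = A·(8)^n.
Try constant particular solution T_p = K: K = 8K + 4 ⇒ K = - \frac{4}{7}.
General: T(n) = A·(8)^n - \frac{4}{7}.
Apply T(0) = -1: A - \frac{4}{7} = -1 ⇒ A = - \frac{3}{7}.
So T(n) = - \frac{3 \cdot 8^{n}}{7} - \frac{4}{7}.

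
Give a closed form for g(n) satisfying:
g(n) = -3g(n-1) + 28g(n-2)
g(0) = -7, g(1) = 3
Characteristic equation: x² + 3x - 28 = 0, which factors as (x - (4))(x - (-7)) = 0.
Roots r₁ = 4, r₂ = -7 (distinct).
General solution: g(n) = A·(4)^n + B·(-7)^n.
From g(0) = -7: A + B = -7.
From g(1) = 3: 4A - 7B = 3.
Solving: A = - \frac{46}{11}, B = - \frac{31}{11}.
So g(n) = - \frac{31 \left(-7\right)^{n}}{11} - \frac{46 \cdot 4^{n}}{11}.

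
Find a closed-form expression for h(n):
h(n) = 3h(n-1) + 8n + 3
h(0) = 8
First-order linear with linear forcing.
Homogeneous solution: h_h(n) = A·(3)^n.
Try particular h_p(n) = pn + q. Substituting:
  pn + q = 3(p(n-1) + q) + 8n + 3.
Matching the n-coefficient: p = 3p + 8 ⇒ p = -4.
Matching constants: q = -3p + 3q + 3 ⇒ q = - \frac{15}{2}.
General: h(n) = A·(3)^n - 4 n - \frac{15}{2}.
Apply h(0) = 8: A - \frac{15}{2} = 8 ⇒ A = \frac{31}{2}.
So h(n) = \frac{31 \cdot 3^{n}}{2} - 4 n - \frac{15}{2}.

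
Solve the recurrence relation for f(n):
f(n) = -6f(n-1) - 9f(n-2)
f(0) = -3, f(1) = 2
Characteristic equation: x² + 6x + 9 = 0, which is (x - (-3))².
Repeated root r = -3.
General solution: f(n) = (A + Bn)·(-3)^n.
From f(0) = -3: A = -3.
From f(1) = 2: (A + B)·(-3) = 2 ⇒ B = \frac{7}{3}.
So f(n) = \left(\frac{7 n}{3} - 3\right) \cdot (-3)^n.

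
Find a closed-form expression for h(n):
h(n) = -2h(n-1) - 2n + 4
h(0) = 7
First-order linear with linear forcing.
Homogeneous solution: h_h(n) = A·(-2)^n.
Try particular h_p(n) = pn + q. Substituting:
  pn + q = -2(p(n-1) + q) - 2n + 4.
Matching the n-coefficient: p = -2p - 2 ⇒ p = - \frac{2}{3}.
Matching constants: q = 2p - 2q + 4 ⇒ q = \frac{8}{9}.
General: h(n) = A·(-2)^n - \frac{2 n}{3} + \frac{8}{9}.
Apply h(0) = 7: A + \frac{8}{9} = 7 ⇒ A = \frac{55}{9}.
So h(n) = \frac{55 \left(-2\right)^{n}}{9} - \frac{2 n}{3} + \frac{8}{9}.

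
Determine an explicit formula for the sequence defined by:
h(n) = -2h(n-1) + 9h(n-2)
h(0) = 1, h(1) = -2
Characteristic equation: x² + 2x - 9 = 0.
Discriminant Δ = (-2)² + 4·(9) = 40.
Roots r₁,₂ = (-2 ± √40)/2, so r₁ = -1 + \sqrt{10}, r₂ = - \sqrt{10} - 1.
General solution: h(n) = A·r₁^n + B·r₂^n.
From the initial conditions, A + B = 1 and r₁A + r₂B = -2.
Since r₁ - r₂ = √40: A = (-2 - (1)r₂)/√40 = \frac{1}{2} - \frac{\sqrt{10}}{20}, and B = 1 - A = \frac{\sqrt{10}}{20} + \frac{1}{2}.
So h(n) = \left(\frac{1}{2} - \frac{\sqrt{10}}{20}\right)\left(-1 + \sqrt{10}\right)^n + \left(\frac{\sqrt{10}}{20} + \frac{1}{2}\right)\left(- \sqrt{10} - 1\right)^n.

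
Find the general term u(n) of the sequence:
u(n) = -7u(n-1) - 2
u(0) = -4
First-order linear non-homogeneous.
Homogeneous solution: u_h(n) = A·(-7)^n.
Try constant particular solution u_p = K: K = -7K - 2 ⇒ K = - \frac{1}{4}.
General: u(n) = A·(-7)^n - \frac{1}{4}.
Apply u(0) = -4: A - \frac{1}{4} = -4 ⇒ A = - \frac{15}{4}.
So u(n) = - \frac{15 \left(-7\right)^{n}}{4} - \frac{1}{4}.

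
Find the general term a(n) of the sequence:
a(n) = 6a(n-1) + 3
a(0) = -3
First-order linear non-homogeneous.
Homogeneous solution: a_h(n) = A·(6)^n.
Try constant particular solution a_p = K: K = 6K + 3 ⇒ K = - \frac{3}{5}.
General: a(n) = A·(6)^n - \frac{3}{5}.
Apply a(0) = -3: A - \frac{3}{5} = -3 ⇒ A = - \frac{12}{5}.
So a(n) = - \frac{12 \cdot 6^{n}}{5} - \frac{3}{5}.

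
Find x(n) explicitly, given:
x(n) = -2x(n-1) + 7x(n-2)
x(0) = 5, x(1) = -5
Characteristic equation: x² + 2x - 7 = 0.
Discriminant Δ = (-2)² + 4·(7) = 32.
Roots r₁,₂ = (-2 ± √32)/2, so r₁ = -1 + 2 \sqrt{2}, r₂ = - 2 \sqrt{2} - 1.
General solution: x(n) = A·r₁^n + B·r₂^n.
From the initial conditions, A + B = 5 and r₁A + r₂B = -5.
Since r₁ - r₂ = √32: A = (-5 - (5)r₂)/√32 = \frac{5}{2}, and B = 5 - A = \frac{5}{2}.
So x(n) = \left(\frac{5}{2}\right)\left(-1 + 2 \sqrt{2}\right)^n + \left(\frac{5}{2}\right)\left(- 2 \sqrt{2} - 1\right)^n.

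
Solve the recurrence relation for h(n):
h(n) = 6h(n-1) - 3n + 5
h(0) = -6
First-order linear with linear forcing.
Homogeneous solution: h_h(n) = A·(6)^n.
Try particular h_p(n) = pn + q. Substituting:
  pn + q = 6(p(n-1) + q) - 3n + 5.
Matching the n-coefficient: p = 6p - 3 ⇒ p = \frac{3}{5}.
Matching constants: q = -6p + 6q + 5 ⇒ q = - \frac{7}{25}.
General: h(n) = A·(6)^n + \frac{3 n}{5} - \frac{7}{25}.
Apply h(0) = -6: A - \frac{7}{25} = -6 ⇒ A = - \frac{143}{25}.
So h(n) = - \frac{143 \cdot 6^{n}}{25} + \frac{3 n}{5} - \frac{7}{25}.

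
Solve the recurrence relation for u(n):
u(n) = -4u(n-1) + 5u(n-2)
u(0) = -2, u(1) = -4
Characteristic equation: x² + 4x - 5 = 0, which factors as (x - (1))(x - (-5)) = 0.
Roots r₁ = 1, r₂ = -5 (distinct).
General solution: u(n) = A·(1)^n + B·(-5)^n.
From u(0) = -2: A + B = -2.
From u(1) = -4: A - 5B = -4.
Solving: A = - \frac{7}{3}, B = \frac{1}{3}.
So u(n) = \frac{\left(-5\right)^{n}}{3} - \frac{7}{3}.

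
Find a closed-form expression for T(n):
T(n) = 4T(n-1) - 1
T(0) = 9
First-order linear non-homogeneous.
Homogeneous solution: T_h(n) = A·(4)^n.
Try constant particular solution T_p = K: K = 4K - 1 ⇒ K = \frac{1}{3}.
General: T(n) = A·(4)^n + \frac{1}{3}.
Apply T(0) = 9: A + \frac{1}{3} = 9 ⇒ A = \frac{26}{3}.
So T(n) = \frac{26 \cdot 4^{n}}{3} + \frac{1}{3}.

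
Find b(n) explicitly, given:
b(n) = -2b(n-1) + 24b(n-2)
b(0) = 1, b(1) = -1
Characteristic equation: x² + 2x - 24 = 0, which factors as (x - (-6))(x - (4)) = 0.
Roots r₁ = -6, r₂ = 4 (distinct).
General solution: b(n) = A·(-6)^n + B·(4)^n.
From b(0) = 1: A + B = 1.
From b(1) = -1: -6A + 4B = -1.
Solving: A = \frac{1}{2}, B = \frac{1}{2}.
So b(n) = \frac{\left(-6\right)^{n}}{2} + \frac{4^{n}}{2}.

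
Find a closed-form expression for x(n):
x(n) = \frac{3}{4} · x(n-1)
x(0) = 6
Pure geometric recurrence with ratio \frac{3}{4}.
By induction x(n) = x(0) · (\frac{3}{4})^n = 6 \left(\frac{3}{4}\right)^{n}.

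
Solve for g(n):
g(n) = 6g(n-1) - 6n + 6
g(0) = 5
First-order linear with linear forcing.
Homogeneous solution: g_h(n) = A·(6)^n.
Try particular g_p(n) = pn + q. Substituting:
  pn + q = 6(p(n-1) + q) - 6n + 6.
Matching the n-coefficient: p = 6p - 6 ⇒ p = \frac{6}{5}.
Matching constants: q = -6p + 6q + 6 ⇒ q = \frac{6}{25}.
General: g(n) = A·(6)^n + \frac{6 n}{5} + \frac{6}{25}.
Apply g(0) = 5: A + \frac{6}{25} = 5 ⇒ A = \frac{119}{25}.
So g(n) = \frac{119 \cdot 6^{n}}{25} + \frac{6 n}{5} + \frac{6}{25}.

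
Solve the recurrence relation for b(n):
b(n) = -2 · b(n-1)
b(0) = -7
Pure geometric recurrence with ratio -2.
By induction b(n) = b(0) · (-2)^n = - 7 \left(-2\right)^{n}.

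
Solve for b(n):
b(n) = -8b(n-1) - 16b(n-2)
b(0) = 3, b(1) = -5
Characteristic equation: x² + 8x + 16 = 0, which is (x - (-4))².
Repeated root r = -4.
General solution: b(n) = (A + Bn)·(-4)^n.
From b(0) = 3: A = 3.
From b(1) = -5: (A + B)·(-4) = -5 ⇒ B = - \frac{7}{4}.
So b(n) = \left(3 - \frac{7 n}{4}\right) \cdot (-4)^n.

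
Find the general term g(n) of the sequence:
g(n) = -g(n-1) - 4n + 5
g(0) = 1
First-order linear with linear forcing.
Homogeneous solution: g_h(n) = A·(-1)^n.
Try particular g_p(n) = pn + q. Substituting:
  pn + q = -(p(n-1) + q) - 4n + 5.
Matching the n-coefficient: p = -p - 4 ⇒ p = -2.
Matching constants: q = p - q + 5 ⇒ q = \frac{3}{2}.
General: g(n) = A·(-1)^n - 2 n + \frac{3}{2}.
Apply g(0) = 1: A + \frac{3}{2} = 1 ⇒ A = - \frac{1}{2}.
So g(n) = - \frac{\left(-1\right)^{n}}{2} - 2 n + \frac{3}{2}.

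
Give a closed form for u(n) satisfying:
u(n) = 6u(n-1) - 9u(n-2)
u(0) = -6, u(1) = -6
Characteristic equation: x² - 6x + 9 = 0, which is (x - (3))².
Repeated root r = 3.
General solution: u(n) = (A + Bn)·(3)^n.
From u(0) = -6: A = -6.
From u(1) = -6: (A + B)·(3) = -6 ⇒ B = 4.
So u(n) = \left(4 n - 6\right) \cdot (3)^n.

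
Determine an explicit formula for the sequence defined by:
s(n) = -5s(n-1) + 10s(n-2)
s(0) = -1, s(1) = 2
Characteristic equation: x² + 5x - 10 = 0.
Discriminant Δ = (-5)² + 4·(10) = 65.
Roots r₁,₂ = (-5 ± √65)/2, so r₁ = - \frac{5}{2} + \frac{\sqrt{65}}{2}, r₂ = - \frac{\sqrt{65}}{2} - \frac{5}{2}.
General solution: s(n) = A·r₁^n + B·r₂^n.
From the initial conditions, A + B = -1 and r₁A + r₂B = 2.
Since r₁ - r₂ = √65: A = (2 - (-1)r₂)/√65 = - \frac{1}{2} - \frac{\sqrt{65}}{130}, and B = -1 - A = - \frac{1}{2} + \frac{\sqrt{65}}{130}.
So s(n) = \left(- \frac{1}{2} - \frac{\sqrt{65}}{130}\right)\left(- \frac{5}{2} + \frac{\sqrt{65}}{2}\right)^n + \left(- \frac{1}{2} + \frac{\sqrt{65}}{130}\right)\left(- \frac{\sqrt{65}}{2} - \frac{5}{2}\right)^n.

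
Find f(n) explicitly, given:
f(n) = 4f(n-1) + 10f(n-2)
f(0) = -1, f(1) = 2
Characteristic equation: x² - 4x - 10 = 0.
Discriminant Δ = (4)² + 4·(10) = 56.
Roots r₁,₂ = (4 ± √56)/2, so r₁ = 2 + \sqrt{14}, r₂ = 2 - \sqrt{14}.
General solution: f(n) = A·r₁^n + B·r₂^n.
From the initial conditions, A + B = -1 and r₁A + r₂B = 2.
Since r₁ - r₂ = √56: A = (2 - (-1)r₂)/√56 = - \frac{1}{2} + \frac{\sqrt{14}}{7}, and B = -1 - A = - \frac{\sqrt{14}}{7} - \frac{1}{2}.
So f(n) = \left(- \frac{1}{2} + \frac{\sqrt{14}}{7}\right)\left(2 + \sqrt{14}\right)^n + \left(- \frac{\sqrt{14}}{7} - \frac{1}{2}\right)\left(2 - \sqrt{14}\right)^n.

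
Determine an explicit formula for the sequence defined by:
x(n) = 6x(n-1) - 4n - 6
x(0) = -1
First-order linear with linear forcing.
Homogeneous solution: x_h(n) = A·(6)^n.
Try particular x_p(n) = pn + q. Substituting:
  pn + q = 6(p(n-1) + q) - 4n - 6.
Matching the n-coefficient: p = 6p - 4 ⇒ p = \frac{4}{5}.
Matching constants: q = -6p + 6q - 6 ⇒ q = \frac{54}{25}.
General: x(n) = A·(6)^n + \frac{4 n}{5} + \frac{54}{25}.
Apply x(0) = -1: A + \frac{54}{25} = -1 ⇒ A = - \frac{79}{25}.
So x(n) = - \frac{79 \cdot 6^{n}}{25} + \frac{4 n}{5} + \frac{54}{25}.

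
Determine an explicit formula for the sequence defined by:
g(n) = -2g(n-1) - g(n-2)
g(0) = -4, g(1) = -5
Characteristic equation: x² + 2x + 1 = 0, which is (x - (-1))².
Repeated root r = -1.
General solution: g(n) = (A + Bn)·(-1)^n.
From g(0) = -4: A = -4.
From g(1) = -5: (A + B)·(-1) = -5 ⇒ B = 9.
So g(n) = \left(9 n - 4\right) \cdot (-1)^n.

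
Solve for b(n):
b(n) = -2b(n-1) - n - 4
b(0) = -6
First-order linear with linear forcing.
Homogeneous solution: b_h(n) = A·(-2)^n.
Try particular b_p(n) = pn + q. Substituting:
  pn + q = -2(p(n-1) + q) - n - 4.
Matching the n-coefficient: p = -2p - 1 ⇒ p = - \frac{1}{3}.
Matching constants: q = 2p - 2q - 4 ⇒ q = - \frac{14}{9}.
General: b(n) = A·(-2)^n - \frac{n}{3} - \frac{14}{9}.
Apply b(0) = -6: A - \frac{14}{9} = -6 ⇒ A = - \frac{40}{9}.
So b(n) = - \frac{40 \left(-2\right)^{n}}{9} - \frac{n}{3} - \frac{14}{9}.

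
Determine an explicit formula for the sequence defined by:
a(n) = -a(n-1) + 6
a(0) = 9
First-order linear non-homogeneous.
Homogeneous solution: a_h(n) = A·(-1)^n.
Try constant particular solution a_p = K: K = -K + 6 ⇒ K = 3.
General: a(n) = A·(-1)^n + 3.
Apply a(0) = 9: A + 3 = 9 ⇒ A = 6.
So a(n) = 6 \left(-1\right)^{n} + 3.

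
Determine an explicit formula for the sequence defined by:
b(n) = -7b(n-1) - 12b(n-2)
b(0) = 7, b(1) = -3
Characteristic equation: x² + 7x + 12 = 0, which factors as (x - (-4))(x - (-3)) = 0.
Roots r₁ = -4, r₂ = -3 (distinct).
General solution: b(n) = A·(-4)^n + B·(-3)^n.
From b(0) = 7: A + B = 7.
From b(1) = -3: -4A - 3B = -3.
Solving: A = -18, B = 25.
So b(n) = 25 \left(-3\right)^{n} - 18 \left(-4\right)^{n}.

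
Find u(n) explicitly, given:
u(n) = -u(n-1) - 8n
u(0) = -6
First-order linear with linear forcing.
Homogeneous solution: u_h(n) = A·(-1)^n.
Try particular u_p(n) = pn + q. Substituting:
  pn + q = -(p(n-1) + q) - 8n.
Matching the n-coefficient: p = -p - 8 ⇒ p = -4.
Matching constants: q = p - q ⇒ q = -2.
General: u(n) = A·(-1)^n - 4 n - 2.
Apply u(0) = -6: A - 2 = -6 ⇒ A = -4.
So u(n) = - 4 \left(-1\right)^{n} - 4 n - 2.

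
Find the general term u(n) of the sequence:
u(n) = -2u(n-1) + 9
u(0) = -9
First-order linear non-homogeneous.
Homogeneous solution: u_h(n) = A·(-2)^n.
Try constant particular solution u_p = K: K = -2K + 9 ⇒ K = 3.
General: u(n) = A·(-2)^n + 3.
Apply u(0) = -9: A + 3 = -9 ⇒ A = -12.
So u(n) = 3 - 12 \left(-2\right)^{n}.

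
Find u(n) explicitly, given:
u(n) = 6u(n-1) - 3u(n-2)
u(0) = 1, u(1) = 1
Characteristic equation: x² - 6x + 3 = 0.
Discriminant Δ = (6)² + 4·(-3) = 24.
Roots r₁,₂ = (6 ± √24)/2, so r₁ = \sqrt{6} + 3, r₂ = 3 - \sqrt{6}.
General solution: u(n) = A·r₁^n + B·r₂^n.
From the initial conditions, A + B = 1 and r₁A + r₂B = 1.
Since r₁ - r₂ = √24: A = (1 - (1)r₂)/√24 = \frac{1}{2} - \frac{\sqrt{6}}{6}, and B = 1 - A = \frac{\sqrt{6}}{6} + \frac{1}{2}.
So u(n) = \left(\frac{1}{2} - \frac{\sqrt{6}}{6}\right)\left(\sqrt{6} + 3\right)^n + \left(\frac{\sqrt{6}}{6} + \frac{1}{2}\right)\left(3 - \sqrt{6}\right)^n.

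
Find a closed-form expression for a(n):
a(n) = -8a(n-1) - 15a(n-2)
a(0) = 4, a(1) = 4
Characteristic equation: x² + 8x + 15 = 0, which factors as (x - (-3))(x - (-5)) = 0.
Roots r₁ = -3, r₂ = -5 (distinct).
General solution: a(n) = A·(-3)^n + B·(-5)^n.
From a(0) = 4: A + B = 4.
From a(1) = 4: -3A - 5B = 4.
Solving: A = 12, B = -8.
So a(n) = 12 \left(-3\right)^{n} - 8 \left(-5\right)^{n}.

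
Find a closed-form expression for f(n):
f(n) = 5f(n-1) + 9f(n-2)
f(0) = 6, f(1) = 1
Characteristic equation: x² - 5x - 9 = 0.
Discriminant Δ = (5)² + 4·(9) = 61.
Roots r₁,₂ = (5 ± √61)/2, so r₁ = \frac{5}{2} + \frac{\sqrt{61}}{2}, r₂ = \frac{5}{2} - \frac{\sqrt{61}}{2}.
General solution: f(n) = A·r₁^n + B·r₂^n.
From the initial conditions, A + B = 6 and r₁A + r₂B = 1.
Since r₁ - r₂ = √61: A = (1 - (6)r₂)/√61 = 3 - \frac{14 \sqrt{61}}{61}, and B = 6 - A = \frac{14 \sqrt{61}}{61} + 3.
So f(n) = \left(3 - \frac{14 \sqrt{61}}{61}\right)\left(\frac{5}{2} + \frac{\sqrt{61}}{2}\right)^n + \left(\frac{14 \sqrt{61}}{61} + 3\right)\left(\frac{5}{2} - \frac{\sqrt{61}}{2}\right)^n.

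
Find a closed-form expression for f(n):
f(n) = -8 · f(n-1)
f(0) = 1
Pure geometric recurrence with ratio -8.
By induction f(n) = f(0) · (-8)^n = \left(-8\right)^{n}.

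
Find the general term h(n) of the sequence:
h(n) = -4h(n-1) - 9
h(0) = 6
First-order linear non-homogeneous.
Homogeneous solution: h_h(n) = A·(-4)^n.
Try constant particular solution h_p = K: K = -4K - 9 ⇒ K = - \frac{9}{5}.
General: h(n) = A·(-4)^n - \frac{9}{5}.
Apply h(0) = 6: A - \frac{9}{5} = 6 ⇒ A = \frac{39}{5}.
So h(n) = \frac{39 \left(-4\right)^{n}}{5} - \frac{9}{5}.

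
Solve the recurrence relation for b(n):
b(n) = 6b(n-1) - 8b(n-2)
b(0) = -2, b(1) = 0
Characteristic equation: x² - 6x + 8 = 0, which factors as (x - (2))(x - (4)) = 0.
Roots r₁ = 2, r₂ = 4 (distinct).
General solution: b(n) = A·(2)^n + B·(4)^n.
From b(0) = -2: A + B = -2.
From b(1) = 0: 2A + 4B = 0.
Solving: A = -4, B = 2.
So b(n) = - 4 \cdot 2^{n} + 2 \cdot 4^{n}.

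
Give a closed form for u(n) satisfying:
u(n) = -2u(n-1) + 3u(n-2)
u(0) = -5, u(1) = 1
Characteristic equation: x² + 2x - 3 = 0, which factors as (x - (1))(x - (-3)) = 0.
Roots r₁ = 1, r₂ = -3 (distinct).
General solution: u(n) = A·(1)^n + B·(-3)^n.
From u(0) = -5: A + B = -5.
From u(1) = 1: A - 3B = 1.
Solving: A = - \frac{7}{2}, B = - \frac{3}{2}.
So u(n) = - \frac{3 \left(-3\right)^{n}}{2} - \frac{7}{2}.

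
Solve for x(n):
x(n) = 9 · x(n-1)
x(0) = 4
Pure geometric recurrence with ratio 9.
By induction x(n) = x(0) · (9)^n = 4 \cdot 9^{n}.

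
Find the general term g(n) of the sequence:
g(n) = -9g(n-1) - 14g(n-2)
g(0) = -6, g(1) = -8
Characteristic equation: x² + 9x + 14 = 0, which factors as (x - (-2))(x - (-7)) = 0.
Roots r₁ = -2, r₂ = -7 (distinct).
General solution: g(n) = A·(-2)^n + B·(-7)^n.
From g(0) = -6: A + B = -6.
From g(1) = -8: -2A - 7B = -8.
Solving: A = -10, B = 4.
So g(n) = - 10 \left(-2\right)^{n} + 4 \left(-7\right)^{n}.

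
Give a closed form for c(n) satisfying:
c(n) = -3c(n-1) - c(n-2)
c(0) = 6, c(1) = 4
Characteristic equation: x² + 3x + 1 = 0.
Discriminant Δ = (-3)² + 4·(-1) = 5.
Roots r₁,₂ = (-3 ± √5)/2, so r₁ = - \frac{3}{2} + \frac{\sqrt{5}}{2}, r₂ = - \frac{3}{2} - \frac{\sqrt{5}}{2}.
General solution: c(n) = A·r₁^n + B·r₂^n.
From the initial conditions, A + B = 6 and r₁A + r₂B = 4.
Since r₁ - r₂ = √5: A = (4 - (6)r₂)/√5 = 3 + \frac{13 \sqrt{5}}{5}, and B = 6 - A = 3 - \frac{13 \sqrt{5}}{5}.
So c(n) = \left(3 + \frac{13 \sqrt{5}}{5}\right)\left(- \frac{3}{2} + \frac{\sqrt{5}}{2}\right)^n + \left(3 - \frac{13 \sqrt{5}}{5}\right)\left(- \frac{3}{2} - \frac{\sqrt{5}}{2}\right)^n.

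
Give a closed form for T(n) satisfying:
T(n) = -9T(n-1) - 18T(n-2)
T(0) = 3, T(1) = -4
Characteristic equation: x² + 9x + 18 = 0, which factors as (x - (-3))(x - (-6)) = 0.
Roots r₁ = -3, r₂ = -6 (distinct).
General solution: T(n) = A·(-3)^n + B·(-6)^n.
From T(0) = 3: A + B = 3.
From T(1) = -4: -3A - 6B = -4.
Solving: A = \frac{14}{3}, B = - \frac{5}{3}.
So T(n) = \frac{14 \left(-3\right)^{n}}{3} - \frac{5 \left(-6\right)^{n}}{3}.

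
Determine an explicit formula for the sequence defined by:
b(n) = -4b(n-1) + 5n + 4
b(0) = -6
First-order linear with linear forcing.
Homogeneous solution: b_h(n) = A·(-4)^n.
Try particular b_p(n) = pn + q. Substituting:
  pn + q = -4(p(n-1) + q) + 5n + 4.
Matching the n-coefficient: p = -4p + 5 ⇒ p = 1.
Matching constants: q = 4p - 4q + 4 ⇒ q = \frac{8}{5}.
General: b(n) = A·(-4)^n + n + \frac{8}{5}.
Apply b(0) = -6: A + \frac{8}{5} = -6 ⇒ A = - \frac{38}{5}.
So b(n) = - \frac{38 \left(-4\right)^{n}}{5} + n + \frac{8}{5}.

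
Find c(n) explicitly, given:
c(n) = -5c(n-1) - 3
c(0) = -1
First-order linear non-homogeneous.
Homogeneous solution: c_h(n) = A·(-5)^n.
Try constant particular solution c_p = K: K = -5K - 3 ⇒ K = - \frac{1}{2}.
General: c(n) = A·(-5)^n - \frac{1}{2}.
Apply c(0) = -1: A - \frac{1}{2} = -1 ⇒ A = - \frac{1}{2}.
So c(n) = - \frac{\left(-5\right)^{n}}{2} - \frac{1}{2}.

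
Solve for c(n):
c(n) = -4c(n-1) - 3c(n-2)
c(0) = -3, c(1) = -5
Characteristic equation: x² + 4x + 3 = 0, which factors as (x - (-1))(x - (-3)) = 0.
Roots r₁ = -1, r₂ = -3 (distinct).
General solution: c(n) = A·(-1)^n + B·(-3)^n.
From c(0) = -3: A + B = -3.
From c(1) = -5: -A - 3B = -5.
Solving: A = -7, B = 4.
So c(n) = - 7 \left(-1\right)^{n} + 4 \left(-3\right)^{n}.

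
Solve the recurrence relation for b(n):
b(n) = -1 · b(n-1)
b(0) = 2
Pure geometric recurrence with ratio -1.
By induction b(n) = b(0) · (-1)^n = 2 \left(-1\right)^{n}.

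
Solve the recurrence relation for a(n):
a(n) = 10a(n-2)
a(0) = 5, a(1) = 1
Characteristic equation: x² - 10 = 0.
Discriminant Δ = (0)² + 4·(10) = 40.
Roots r₁,₂ = (0 ± √40)/2, so r₁ = \sqrt{10}, r₂ = - \sqrt{10}.
General solution: a(n) = A·r₁^n + B·r₂^n.
From the initial conditions, A + B = 5 and r₁A + r₂B = 1.
Since r₁ - r₂ = √40: A = (1 - (5)r₂)/√40 = \frac{\sqrt{10}}{20} + \frac{5}{2}, and B = 5 - A = \frac{5}{2} - \frac{\sqrt{10}}{20}.
So a(n) = \left(\frac{\sqrt{10}}{20} + \frac{5}{2}\right)\left(\sqrt{10}\right)^n + \left(\frac{5}{2} - \frac{\sqrt{10}}{20}\right)\left(- \sqrt{10}\right)^n.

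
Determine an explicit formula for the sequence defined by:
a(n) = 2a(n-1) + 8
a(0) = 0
First-order linear non-homogeneous.
Homogeneous solution: a_h(n) = A·(2)^n.
Try constant particular solution a_p = K: K = 2K + 8 ⇒ K = -8.
General: a(n) = A·(2)^n - 8.
Apply a(0) = 0: A - 8 = 0 ⇒ A = 8.
So a(n) = 8 \cdot 2^{n} - 8.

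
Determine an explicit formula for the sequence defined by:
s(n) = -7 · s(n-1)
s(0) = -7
Pure geometric recurrence with ratio -7.
By induction s(n) = s(0) · (-7)^n = - 7 \left(-7\right)^{n}.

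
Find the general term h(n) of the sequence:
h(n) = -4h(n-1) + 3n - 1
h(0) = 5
First-order linear with linear forcing.
Homogeneous solution: h_h(n) = A·(-4)^n.
Try particular h_p(n) = pn + q. Substituting:
  pn + q = -4(p(n-1) + q) + 3n - 1.
Matching the n-coefficient: p = -4p + 3 ⇒ p = \frac{3}{5}.
Matching constants: q = 4p - 4q - 1 ⇒ q = \frac{7}{25}.
General: h(n) = A·(-4)^n + \frac{3 n}{5} + \frac{7}{25}.
Apply h(0) = 5: A + \frac{7}{25} = 5 ⇒ A = \frac{118}{25}.
So h(n) = \frac{118 \left(-4\right)^{n}}{25} + \frac{3 n}{5} + \frac{7}{25}.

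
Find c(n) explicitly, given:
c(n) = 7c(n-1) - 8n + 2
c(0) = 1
First-order linear with linear forcing.
Homogeneous solution: c_h(n) = A·(7)^n.
Try particular c_p(n) = pn + q. Substituting:
  pn + q = 7(p(n-1) + q) - 8n + 2.
Matching the n-coefficient: p = 7p - 8 ⇒ p = \frac{4}{3}.
Matching constants: q = -7p + 7q + 2 ⇒ q = \frac{11}{9}.
General: c(n) = A·(7)^n + \frac{4 n}{3} + \frac{11}{9}.
Apply c(0) = 1: A + \frac{11}{9} = 1 ⇒ A = - \frac{2}{9}.
So c(n) = - \frac{2 \cdot 7^{n}}{9} + \frac{4 n}{3} + \frac{11}{9}.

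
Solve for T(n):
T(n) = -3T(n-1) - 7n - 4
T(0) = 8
First-order linear with linear forcing.
Homogeneous solution: T_h(n) = A·(-3)^n.
Try particular T_p(n) = pn + q. Substituting:
  pn + q = -3(p(n-1) + q) - 7n - 4.
Matching the n-coefficient: p = -3p - 7 ⇒ p = - \frac{7}{4}.
Matching constants: q = 3p - 3q - 4 ⇒ q = - \frac{37}{16}.
General: T(n) = A·(-3)^n - \frac{7 n}{4} - \frac{37}{16}.
Apply T(0) = 8: A - \frac{37}{16} = 8 ⇒ A = \frac{165}{16}.
So T(n) = \frac{165 \left(-3\right)^{n}}{16} - \frac{7 n}{4} - \frac{37}{16}.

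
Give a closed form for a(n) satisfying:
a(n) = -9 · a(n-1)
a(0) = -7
Pure geometric recurrence with ratio -9.
By induction a(n) = a(0) · (-9)^n = - 7 \left(-9\right)^{n}.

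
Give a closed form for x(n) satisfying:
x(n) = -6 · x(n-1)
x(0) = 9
Pure geometric recurrence with ratio -6.
By induction x(n) = x(0) · (-6)^n = 9 \left(-6\right)^{n}.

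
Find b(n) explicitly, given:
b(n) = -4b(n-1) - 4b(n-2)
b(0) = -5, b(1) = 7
Characteristic equation: x² + 4x + 4 = 0, which is (x - (-2))².
Repeated root r = -2.
General solution: b(n) = (A + Bn)·(-2)^n.
From b(0) = -5: A = -5.
From b(1) = 7: (A + B)·(-2) = 7 ⇒ B = \frac{3}{2}.
So b(n) = \left(\frac{3 n}{2} - 5\right) \cdot (-2)^n.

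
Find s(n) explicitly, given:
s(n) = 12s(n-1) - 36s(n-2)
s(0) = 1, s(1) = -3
Characteristic equation: x² - 12x + 36 = 0, which is (x - (6))².
Repeated root r = 6.
General solution: s(n) = (A + Bn)·(6)^n.
From s(0) = 1: A = 1.
From s(1) = -3: (A + B)·(6) = -3 ⇒ B = - \frac{3}{2}.
So s(n) = \left(1 - \frac{3 n}{2}\right) \cdot (6)^n.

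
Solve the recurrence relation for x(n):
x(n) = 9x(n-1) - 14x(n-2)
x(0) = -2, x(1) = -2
Characteristic equation: x² - 9x + 14 = 0, which factors as (x - (7))(x - (2)) = 0.
Roots r₁ = 7, r₂ = 2 (distinct).
General solution: x(n) = A·(7)^n + B·(2)^n.
From x(0) = -2: A + B = -2.
From x(1) = -2: 7A + 2B = -2.
Solving: A = \frac{2}{5}, B = - \frac{12}{5}.
So x(n) = - \frac{12 \cdot 2^{n}}{5} + \frac{2 \cdot 7^{n}}{5}.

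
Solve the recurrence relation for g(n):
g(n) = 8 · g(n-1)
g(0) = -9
Pure geometric recurrence with ratio 8.
By induction g(n) = g(0) · (8)^n = - 9 \cdot 8^{n}.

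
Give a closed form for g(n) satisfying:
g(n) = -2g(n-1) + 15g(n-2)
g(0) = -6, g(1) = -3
Characteristic equation: x² + 2x - 15 = 0, which factors as (x - (-5))(x - (3)) = 0.
Roots r₁ = -5, r₂ = 3 (distinct).
General solution: g(n) = A·(-5)^n + B·(3)^n.
From g(0) = -6: A + B = -6.
From g(1) = -3: -5A + 3B = -3.
Solving: A = - \frac{15}{8}, B = - \frac{33}{8}.
So g(n) = - \frac{15 \left(-5\right)^{n}}{8} - \frac{33 \cdot 3^{n}}{8}.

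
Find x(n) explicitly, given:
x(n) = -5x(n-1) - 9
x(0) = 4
First-order linear non-homogeneous.
Homogeneous solution: x_h(n) = A·(-5)^n.
Try constant particular solution x_p = K: K = -5K - 9 ⇒ K = - \frac{3}{2}.
General: x(n) = A·(-5)^n - \frac{3}{2}.
Apply x(0) = 4: A - \frac{3}{2} = 4 ⇒ A = \frac{11}{2}.
So x(n) = \frac{11 \left(-5\right)^{n}}{2} - \frac{3}{2}.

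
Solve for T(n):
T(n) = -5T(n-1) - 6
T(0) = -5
First-order linear non-homogeneous.
Homogeneous solution: T_h(n) = A·(-5)^n.
Try constant particular solution T_p = K: K = -5K - 6 ⇒ K = -1.
General: T(n) = A·(-5)^n - 1.
Apply T(0) = -5: A - 1 = -5 ⇒ A = -4.
So T(n) = - 4 \left(-5\right)^{n} - 1.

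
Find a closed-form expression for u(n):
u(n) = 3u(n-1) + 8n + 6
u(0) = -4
First-order linear with linear forcing.
Homogeneous solution: u_h(n) = A·(3)^n.
Try particular u_p(n) = pn + q. Substituting:
  pn + q = 3(p(n-1) + q) + 8n + 6.
Matching the n-coefficient: p = 3p + 8 ⇒ p = -4.
Matching constants: q = -3p + 3q + 6 ⇒ q = -9.
General: u(n) = A·(3)^n - 4 n - 9.
Apply u(0) = -4: A - 9 = -4 ⇒ A = 5.
So u(n) = 5 \cdot 3^{n} - 4 n - 9.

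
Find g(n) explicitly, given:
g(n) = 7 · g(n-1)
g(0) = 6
Pure geometric recurrence with ratio 7.
By induction g(n) = g(0) · (7)^n = 6 \cdot 7^{n}.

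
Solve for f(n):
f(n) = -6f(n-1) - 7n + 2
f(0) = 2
First-order linear with linear forcing.
Homogeneous solution: f_h(n) = A·(-6)^n.
Try particular f_p(n) = pn + q. Substituting:
  pn + q = -6(p(n-1) + q) - 7n + 2.
Matching the n-coefficient: p = -6p - 7 ⇒ p = -1.
Matching constants: q = 6p - 6q + 2 ⇒ q = - \frac{4}{7}.
General: f(n) = A·(-6)^n - n - \frac{4}{7}.
Apply f(0) = 2: A - \frac{4}{7} = 2 ⇒ A = \frac{18}{7}.
So f(n) = \frac{18 \left(-6\right)^{n}}{7} - n - \frac{4}{7}.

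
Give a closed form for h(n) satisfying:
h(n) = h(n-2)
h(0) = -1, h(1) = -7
Characteristic equation: x² - 1 = 0, which factors as (x - (1))(x - (-1)) = 0.
Roots r₁ = 1, r₂ = -1 (distinct).
General solution: h(n) = A·(1)^n + B·(-1)^n.
From h(0) = -1: A + B = -1.
From h(1) = -7: A - B = -7.
Solving: A = -4, B = 3.
So h(n) = 3 \left(-1\right)^{n} - 4.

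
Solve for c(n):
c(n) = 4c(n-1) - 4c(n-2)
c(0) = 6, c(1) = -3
Characteristic equation: x² - 4x + 4 = 0, which is (x - (2))².
Repeated root r = 2.
General solution: c(n) = (A + Bn)·(2)^n.
From c(0) = 6: A = 6.
From c(1) = -3: (A + B)·(2) = -3 ⇒ B = - \frac{15}{2}.
So c(n) = \left(6 - \frac{15 n}{2}\right) \cdot (2)^n.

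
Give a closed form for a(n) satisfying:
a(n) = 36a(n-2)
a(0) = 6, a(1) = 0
Characteristic equation: x² - 36 = 0, which factors as (x - (-6))(x - (6)) = 0.
Roots r₁ = -6, r₂ = 6 (distinct).
General solution: a(n) = A·(-6)^n + B·(6)^n.
From a(0) = 6: A + B = 6.
From a(1) = 0: -6A + 6B = 0.
Solving: A = 3, B = 3.
So a(n) = 3 \left(-6\right)^{n} + 3 \cdot 6^{n}.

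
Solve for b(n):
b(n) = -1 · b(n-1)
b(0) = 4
Pure geometric recurrence with ratio -1.
By induction b(n) = b(0) · (-1)^n = 4 \left(-1\right)^{n}.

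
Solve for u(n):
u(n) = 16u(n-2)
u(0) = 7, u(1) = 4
Characteristic equation: x² - 16 = 0, which factors as (x - (4))(x - (-4)) = 0.
Roots r₁ = 4, r₂ = -4 (distinct).
General solution: u(n) = A·(4)^n + B·(-4)^n.
From u(0) = 7: A + B = 7.
From u(1) = 4: 4A - 4B = 4.
Solving: A = 4, B = 3.
So u(n) = 3 \left(-4\right)^{n} + 4 \cdot 4^{n}.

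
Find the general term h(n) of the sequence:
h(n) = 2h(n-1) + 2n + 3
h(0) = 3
First-order linear with linear forcing.
Homogeneous solution: h_h(n) = A·(2)^n.
Try particular h_p(n) = pn + q. Substituting:
  pn + q = 2(p(n-1) + q) + 2n + 3.
Matching the n-coefficient: p = 2p + 2 ⇒ p = -2.
Matching constants: q = -2p + 2q + 3 ⇒ q = -7.
General: h(n) = A·(2)^n - 2 n - 7.
Apply h(0) = 3: A - 7 = 3 ⇒ A = 10.
So h(n) = 10 \cdot 2^{n} - 2 n - 7.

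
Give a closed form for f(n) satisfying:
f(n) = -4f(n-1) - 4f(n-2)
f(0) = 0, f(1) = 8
Characteristic equation: x² + 4x + 4 = 0, which is (x - (-2))².
Repeated root r = -2.
General solution: f(n) = (A + Bn)·(-2)^n.
From f(0) = 0: A = 0.
From f(1) = 8: (A + B)·(-2) = 8 ⇒ B = -4.
So f(n) = \left(- 4 n\right) \cdot (-2)^n.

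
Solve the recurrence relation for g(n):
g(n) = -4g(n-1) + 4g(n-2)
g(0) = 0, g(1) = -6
Characteristic equation: x² + 4x - 4 = 0.
Discriminant Δ = (-4)² + 4·(4) = 32.
Roots r₁,₂ = (-4 ± √32)/2, so r₁ = -2 + 2 \sqrt{2}, r₂ = - 2 \sqrt{2} - 2.
General solution: g(n) = A·r₁^n + B·r₂^n.
From the initial conditions, A + B = 0 and r₁A + r₂B = -6.
Since r₁ - r₂ = √32: A = (-6 - (0)r₂)/√32 = - \frac{3 \sqrt{2}}{4}, and B = 0 - A = \frac{3 \sqrt{2}}{4}.
So g(n) = \left(- \frac{3 \sqrt{2}}{4}\right)\left(-2 + 2 \sqrt{2}\right)^n + \left(\frac{3 \sqrt{2}}{4}\right)\left(- 2 \sqrt{2} - 2\right)^n.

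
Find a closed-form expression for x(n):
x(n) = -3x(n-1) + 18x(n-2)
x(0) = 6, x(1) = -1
Characteristic equation: x² + 3x - 18 = 0, which factors as (x - (-6))(x - (3)) = 0.
Roots r₁ = -6, r₂ = 3 (distinct).
General solution: x(n) = A·(-6)^n + B·(3)^n.
From x(0) = 6: A + B = 6.
From x(1) = -1: -6A + 3B = -1.
Solving: A = \frac{19}{9}, B = \frac{35}{9}.
So x(n) = \frac{19 \left(-6\right)^{n}}{9} + \frac{35 \cdot 3^{n}}{9}.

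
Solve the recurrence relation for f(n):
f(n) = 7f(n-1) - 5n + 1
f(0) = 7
First-order linear with linear forcing.
Homogeneous solution: f_h(n) = A·(7)^n.
Try particular f_p(n) = pn + q. Substituting:
  pn + q = 7(p(n-1) + q) - 5n + 1.
Matching the n-coefficient: p = 7p - 5 ⇒ p = \frac{5}{6}.
Matching constants: q = -7p + 7q + 1 ⇒ q = \frac{29}{36}.
General: f(n) = A·(7)^n + \frac{5 n}{6} + \frac{29}{36}.
Apply f(0) = 7: A + \frac{29}{36} = 7 ⇒ A = \frac{223}{36}.
So f(n) = \frac{223 \cdot 7^{n}}{36} + \frac{5 n}{6} + \frac{29}{36}.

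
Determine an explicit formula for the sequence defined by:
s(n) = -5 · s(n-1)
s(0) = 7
Pure geometric recurrence with ratio -5.
By induction s(n) = s(0) · (-5)^n = 7 \left(-5\right)^{n}.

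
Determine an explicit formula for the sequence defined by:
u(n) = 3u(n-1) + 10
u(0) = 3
First-order linear non-homogeneous.
Homogeneous solution: u_h(n) = A·(3)^n.
Try constant particular solution u_p = K: K = 3K + 10 ⇒ K = -5.
General: u(n) = A·(3)^n - 5.
Apply u(0) = 3: A - 5 = 3 ⇒ A = 8.
So u(n) = 8 \cdot 3^{n} - 5.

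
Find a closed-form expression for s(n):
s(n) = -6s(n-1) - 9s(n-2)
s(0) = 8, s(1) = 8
Characteristic equation: x² + 6x + 9 = 0, which is (x - (-3))².
Repeated root r = -3.
General solution: s(n) = (A + Bn)·(-3)^n.
From s(0) = 8: A = 8.
From s(1) = 8: (A + B)·(-3) = 8 ⇒ B = - \frac{32}{3}.
So s(n) = \left(8 - \frac{32 n}{3}\right) \cdot (-3)^n.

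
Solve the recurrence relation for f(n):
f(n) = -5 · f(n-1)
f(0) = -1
Pure geometric recurrence with ratio -5.
By induction f(n) = f(0) · (-5)^n = - \left(-5\right)^{n}.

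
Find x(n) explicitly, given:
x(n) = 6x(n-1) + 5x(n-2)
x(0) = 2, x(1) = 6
Characteristic equation: x² - 6x - 5 = 0.
Discriminant Δ = (6)² + 4·(5) = 56.
Roots r₁,₂ = (6 ± √56)/2, so r₁ = 3 + \sqrt{14}, r₂ = 3 - \sqrt{14}.
General solution: x(n) = A·r₁^n + B·r₂^n.
From the initial conditions, A + B = 2 and r₁A + r₂B = 6.
Since r₁ - r₂ = √56: A = (6 - (2)r₂)/√56 = 1, and B = 2 - A = 1.
So x(n) = \left(1\right)\left(3 + \sqrt{14}\right)^n + \left(1\right)\left(3 - \sqrt{14}\right)^n.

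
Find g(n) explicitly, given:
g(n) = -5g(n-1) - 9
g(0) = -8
First-order linear non-homogeneous.
Homogeneous solution: g_h(n) = A·(-5)^n.
Try constant particular solution g_p = K: K = -5K - 9 ⇒ K = - \frac{3}{2}.
General: g(n) = A·(-5)^n - \frac{3}{2}.
Apply g(0) = -8: A - \frac{3}{2} = -8 ⇒ A = - \frac{13}{2}.
So g(n) = - \frac{13 \left(-5\right)^{n}}{2} - \frac{3}{2}.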